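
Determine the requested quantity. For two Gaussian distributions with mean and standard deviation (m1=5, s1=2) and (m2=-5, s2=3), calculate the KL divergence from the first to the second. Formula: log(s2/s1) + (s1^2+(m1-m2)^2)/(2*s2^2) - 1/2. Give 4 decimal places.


KL divergence between normal distributions:
KL = log(s2/s1) + (s1^2 + (m1-m2)^2)/(2*s2^2) - 1/2.
log(3/2) = 0.405465.
(2^2 + (5--5)^2)/(2*3^2) = (4 + 100)/18 = 5.777778.
KL = 0.405465 + 5.777778 - 0.5 = 5.6832

5.6832


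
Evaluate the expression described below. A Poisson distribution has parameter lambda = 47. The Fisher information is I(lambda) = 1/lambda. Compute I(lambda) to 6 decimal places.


Fisher information for Poisson: I(lambda) = 1/lambda.
lambda = 47.
I(lambda) = 1/47 = 0.021277

0.021277


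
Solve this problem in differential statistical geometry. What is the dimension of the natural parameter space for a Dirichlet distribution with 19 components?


Exponential family dimension calculation:
Dirichlet with 19 components has 19 natural parameters.

19


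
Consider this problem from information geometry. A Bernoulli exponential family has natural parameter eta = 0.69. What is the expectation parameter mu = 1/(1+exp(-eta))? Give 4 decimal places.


Dual coordinate (expectation parameter) for Bernoulli:
mu = 1/(1+exp(-eta)).
eta = 0.69.
exp(-eta) = exp(-0.69) = 0.501576.
mu = 1/(1+0.501576) = 0.6660

0.6660


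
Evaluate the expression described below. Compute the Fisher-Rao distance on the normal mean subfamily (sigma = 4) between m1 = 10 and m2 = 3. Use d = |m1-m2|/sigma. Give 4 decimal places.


On the fixed-variance normal subfamily, geodesic distance = |m1-m2|/sigma.
|10 - 3| = 7.
sigma = 4.
d = 7/4 = 1.7500

1.7500


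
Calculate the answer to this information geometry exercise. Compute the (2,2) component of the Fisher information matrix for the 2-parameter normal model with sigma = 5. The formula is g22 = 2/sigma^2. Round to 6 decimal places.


For the 2-parameter normal family, the Fisher metric has:
  g11 = 1/sigma^2, g22 = 2/sigma^2.
sigma = 5, sigma^2 = 25.
g22 = 0.080000

0.080000


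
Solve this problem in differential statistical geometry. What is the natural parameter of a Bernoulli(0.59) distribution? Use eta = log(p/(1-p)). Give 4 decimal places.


Natural parameter for Bernoulli: eta = log(p/(1-p)).
p = 0.59, 1-p = 0.41.
p/(1-p) = 1.439024.
eta = log(1.439024) = 0.3640

0.3640


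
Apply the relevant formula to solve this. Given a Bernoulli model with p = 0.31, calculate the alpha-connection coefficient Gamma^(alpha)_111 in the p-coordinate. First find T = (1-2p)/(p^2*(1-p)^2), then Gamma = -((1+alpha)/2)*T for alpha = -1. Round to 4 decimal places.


Skewness (Amari-Chentsov) tensor: T = (1-2p)/(p^2*(1-p)^2).
p = 0.31, 1-2p = 0.38, p^2 = 0.0961, (1-p)^2 = 0.4761.
T = 0.38/(0.0961 * 0.4761) = 8.305428.
In the p-coordinate, Gamma^(alpha) = Gamma^(0) - (alpha/2)*T with Gamma^(0) = (1/2)*g'(p) = -T/2,
so Gamma^(alpha) = -((1+alpha)/2)*T.
alpha = -1, -(1+alpha)/2 = 0.0.
Gamma = 0.0 * 8.305428 = 0.0000

0.0000


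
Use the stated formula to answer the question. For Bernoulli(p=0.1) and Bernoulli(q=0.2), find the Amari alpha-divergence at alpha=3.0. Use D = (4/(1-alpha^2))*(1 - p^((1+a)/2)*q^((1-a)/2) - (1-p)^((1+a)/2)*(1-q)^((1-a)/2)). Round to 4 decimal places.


Amari alpha-divergence:
D = (4/(1-alpha^2))*(1 - p^((1+a)/2)*q^((1-a)/2) - (1-p)^((1+a)/2)*(1-q)^((1-a)/2)).
alpha = 3.0, p = 0.1, q = 0.2.
e1 = (1+alpha)/2 = 2.0, e2 = (1-alpha)/2 = -1.0.
t1 = p^e1 * q^e2 = 0.1^2.0 * 0.2^-1.0 = 0.05.
t2 = (1-p)^e1 * (1-q)^e2 = 0.9^2.0 * 0.8^-1.0 = 1.0125.
4/(1-alpha^2) = -0.5.
D = -0.5*(1 - 0.05 - 1.0125) = 0.0313

0.0313


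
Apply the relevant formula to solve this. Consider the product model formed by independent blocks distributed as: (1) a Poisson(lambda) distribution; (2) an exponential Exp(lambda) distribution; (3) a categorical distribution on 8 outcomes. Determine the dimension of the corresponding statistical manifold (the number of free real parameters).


The dimension of a statistical manifold equals the number of free
(independent) real parameters of the model. For a product of independent
blocks the parameter counts add.
- Poisson (lambda): 1.
- exponential (lambda): 1.
- categorical on 8 outcomes (probabilities sum to 1): 8-1 = 7.
Total = 1 + 1 + 7 = 9.
Dimension = 9

9


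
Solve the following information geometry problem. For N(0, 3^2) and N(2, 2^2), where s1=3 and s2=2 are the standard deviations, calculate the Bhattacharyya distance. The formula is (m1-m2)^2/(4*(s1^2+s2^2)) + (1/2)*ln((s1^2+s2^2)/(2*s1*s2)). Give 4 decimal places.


Bhattacharyya distance between two Gaussians:
DB = (m1-m2)^2/(4*(s1^2+s2^2)) + (1/2)*ln((s1^2+s2^2)/(2*s1*s2)).
(m1-m2)^2 = (-2)^2 = 4.
s1^2+s2^2 = 9 + 4 = 13.
term1 = 4/52 = 0.076923.
term2 = 0.5*ln(13/12.0) = 0.040021.
DB = 0.076923 + 0.040021 = 0.1169

0.1169


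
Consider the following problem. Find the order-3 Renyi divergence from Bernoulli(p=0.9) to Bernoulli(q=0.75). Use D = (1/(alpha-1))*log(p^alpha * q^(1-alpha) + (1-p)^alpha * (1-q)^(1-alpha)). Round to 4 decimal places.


Renyi divergence of order alpha between Bernoulli distributions:
D = (1/(alpha-1))*log(p^alpha * q^(1-alpha) + (1-p)^alpha * (1-q)^(1-alpha)).
alpha = 3, p = 0.9, q = 0.75.
p^alpha * q^(1-alpha) = 0.9^3 * 0.75^-2 = 1.296.
(1-p)^alpha * (1-q)^(1-alpha) = 0.1^3 * 0.25^-2 = 0.016.
sum = 1.296 + 0.016 = 1.312.
D = (1/2)*log(1.312) = 0.1358

0.1358


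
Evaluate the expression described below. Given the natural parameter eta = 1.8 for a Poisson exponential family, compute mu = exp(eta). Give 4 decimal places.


Expectation parameter for Poisson exponential family:
mu = exp(eta).
eta = 1.8.
mu = exp(1.8) = 6.0496

6.0496


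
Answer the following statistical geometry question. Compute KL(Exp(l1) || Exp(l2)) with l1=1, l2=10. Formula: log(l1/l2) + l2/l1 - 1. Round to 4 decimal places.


KL divergence for exponential family:
KL = log(l1/l2) + l2/l1 - 1.
log(1/10) = -2.302585.
10/1 = 10.0.
KL = -2.302585 + 10.0 - 1 = 6.6974

6.6974


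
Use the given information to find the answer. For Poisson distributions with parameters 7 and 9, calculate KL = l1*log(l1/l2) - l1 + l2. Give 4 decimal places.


KL divergence for Poisson:
KL = l1*log(l1/l2) - l1 + l2.
l1 = 7, l2 = 9.
log(7/9) = -0.251314.
l1*log(l1/l2) = 7 * -0.251314 = -1.759201.
KL = -1.759201 - 7 + 9 = 0.2408

0.2408


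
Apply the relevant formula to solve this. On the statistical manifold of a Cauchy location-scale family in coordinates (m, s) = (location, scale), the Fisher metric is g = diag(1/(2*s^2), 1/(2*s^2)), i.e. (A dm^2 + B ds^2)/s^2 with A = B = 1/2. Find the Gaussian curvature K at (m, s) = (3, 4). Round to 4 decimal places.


The metric has the form g = (A dm^2 + B ds^2)/s^2 with A = 1/2, B = 1/2.
Substitute u = sqrt(A/B)*m: g = B*(du^2 + ds^2)/s^2, i.e. B times the
Poincare upper half-plane metric, which has constant Gaussian curvature -1.
Scaling a 2D metric by a constant c divides the Gaussian curvature by c,
so K = -1/B = -1/(1/2) = -2.0000 everywhere (the point (m, s) = (3, 4) is irrelevant:
the curvature is constant).
The requested Gaussian curvature is K = -2.0000.

-2.0000


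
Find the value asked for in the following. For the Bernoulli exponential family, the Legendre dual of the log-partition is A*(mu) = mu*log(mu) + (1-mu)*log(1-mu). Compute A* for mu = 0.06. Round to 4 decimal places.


Legendre transform for Bernoulli:
A*(mu) = mu*log(mu) + (1-mu)*log(1-mu).
mu = 0.06, 1-mu = 0.94.
mu*log(mu) = 0.06*log(0.06) = -0.168805.
(1-mu)*log(1-mu) = 0.94*log(0.94) = -0.058163.
A* = -0.168805 + -0.058163 = -0.2270

-0.2270


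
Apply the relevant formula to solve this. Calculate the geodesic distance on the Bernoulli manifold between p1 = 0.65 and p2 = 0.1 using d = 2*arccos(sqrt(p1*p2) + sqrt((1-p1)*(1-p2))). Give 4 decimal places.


Geodesic distance on Bernoulli manifold:
d(p1,p2) = 2*arccos(sqrt(p1*p2) + sqrt((1-p1)*(1-p2))).
sqrt(p1*p2) = sqrt(0.65*0.1) = 0.254951.
sqrt((1-p1)*(1-p2)) = sqrt(0.35*0.9) = 0.561249.
arg = 0.254951 + 0.561249 = 0.8162.
d = 2*arccos(0.8162) = 1.2320

1.2320


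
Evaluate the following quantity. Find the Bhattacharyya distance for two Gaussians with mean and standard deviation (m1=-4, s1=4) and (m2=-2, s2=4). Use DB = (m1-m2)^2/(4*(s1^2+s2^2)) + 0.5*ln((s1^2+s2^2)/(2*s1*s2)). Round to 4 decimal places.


Bhattacharyya distance between two Gaussians:
DB = (m1-m2)^2/(4*(s1^2+s2^2)) + (1/2)*ln((s1^2+s2^2)/(2*s1*s2)).
(m1-m2)^2 = (-2)^2 = 4.
s1^2+s2^2 = 16 + 16 = 32.
term1 = 4/128 = 0.03125.
term2 = 0.5*ln(32/32.0) = 0.0.
DB = 0.03125 + 0.0 = 0.0313

0.0313


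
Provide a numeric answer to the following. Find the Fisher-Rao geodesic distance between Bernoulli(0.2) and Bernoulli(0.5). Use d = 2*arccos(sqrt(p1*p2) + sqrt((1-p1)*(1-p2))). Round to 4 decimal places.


Geodesic distance on Bernoulli manifold:
d(p1,p2) = 2*arccos(sqrt(p1*p2) + sqrt((1-p1)*(1-p2))).
sqrt(p1*p2) = sqrt(0.2*0.5) = 0.316228.
sqrt((1-p1)*(1-p2)) = sqrt(0.8*0.5) = 0.632456.
arg = 0.316228 + 0.632456 = 0.948683.
d = 2*arccos(0.948683) = 0.6435

0.6435


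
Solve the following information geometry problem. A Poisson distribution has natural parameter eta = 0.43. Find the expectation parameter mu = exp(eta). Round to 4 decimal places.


Expectation parameter for Poisson exponential family:
mu = exp(eta).
eta = 0.43.
mu = exp(0.43) = 1.5373

1.5373


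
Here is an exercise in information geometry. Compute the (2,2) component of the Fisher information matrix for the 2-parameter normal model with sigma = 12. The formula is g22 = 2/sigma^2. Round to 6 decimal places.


For the 2-parameter normal family, the Fisher metric has:
  g11 = 1/sigma^2, g22 = 2/sigma^2.
sigma = 12, sigma^2 = 144.
g22 = 0.013889

0.013889


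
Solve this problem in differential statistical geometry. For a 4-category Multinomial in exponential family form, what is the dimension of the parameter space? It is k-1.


Exponential family dimension calculation:
For Multinomial with k=4 categories, dim = k-1 = 3.

3


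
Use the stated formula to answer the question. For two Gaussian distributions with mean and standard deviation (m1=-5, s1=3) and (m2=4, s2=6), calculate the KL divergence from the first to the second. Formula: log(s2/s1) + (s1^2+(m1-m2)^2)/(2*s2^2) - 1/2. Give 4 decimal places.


KL divergence between normal distributions:
KL = log(s2/s1) + (s1^2 + (m1-m2)^2)/(2*s2^2) - 1/2.
log(6/3) = 0.693147.
(3^2 + (-5-4)^2)/(2*6^2) = (9 + 81)/72 = 1.25.
KL = 0.693147 + 1.25 - 0.5 = 1.4431

1.4431


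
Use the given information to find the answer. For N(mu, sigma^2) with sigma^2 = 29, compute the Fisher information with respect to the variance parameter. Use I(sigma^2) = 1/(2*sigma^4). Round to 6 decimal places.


Fisher information for variance: I(sigma^2) = 1/(2*sigma^4).
sigma^2 = 29, so sigma^4 = 841.
I = 1/(2*841) = 1/1682 = 0.000595

0.000595


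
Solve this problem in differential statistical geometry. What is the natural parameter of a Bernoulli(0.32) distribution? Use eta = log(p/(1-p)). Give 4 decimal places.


Natural parameter for Bernoulli: eta = log(p/(1-p)).
p = 0.32, 1-p = 0.68.
p/(1-p) = 0.470588.
eta = log(0.470588) = -0.7538

-0.7538


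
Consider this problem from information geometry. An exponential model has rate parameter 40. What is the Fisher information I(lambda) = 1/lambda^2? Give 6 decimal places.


Fisher information for exponential: I(lambda) = 1/lambda^2.
lambda = 40, lambda^2 = 1600.
I = 1/1600 = 0.000625

0.000625


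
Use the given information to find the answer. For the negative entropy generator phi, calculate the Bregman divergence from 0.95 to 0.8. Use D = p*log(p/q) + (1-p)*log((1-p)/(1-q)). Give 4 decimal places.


Bregman divergence with negative entropy generator:
D = p*log(p/q) + (1-p)*log((1-p)/(1-q)).
p = 0.95, q = 0.8.
p*log(p/q) = 0.95*log(0.95/0.8) = 0.163258.
(1-p)*log((1-p)/(1-q)) = 0.05*log(0.05/0.2) = -0.069315.
D = 0.163258 + -0.069315 = 0.0939

0.0939


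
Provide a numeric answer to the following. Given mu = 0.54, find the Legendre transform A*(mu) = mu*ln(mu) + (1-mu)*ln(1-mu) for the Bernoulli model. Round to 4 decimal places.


Legendre transform for Bernoulli:
A*(mu) = mu*log(mu) + (1-mu)*log(1-mu).
mu = 0.54, 1-mu = 0.46.
mu*log(mu) = 0.54*log(0.54) = -0.332741.
(1-mu)*log(1-mu) = 0.46*log(0.46) = -0.357203.
A* = -0.332741 + -0.357203 = -0.6899

-0.6899


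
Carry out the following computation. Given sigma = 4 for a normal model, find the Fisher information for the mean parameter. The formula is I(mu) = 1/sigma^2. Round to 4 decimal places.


The Fisher information for the mean of a normal distribution is I(mu) = 1/sigma^2.
sigma = 4, so sigma^2 = 16.
I(mu) = 1/16 = 0.0625

0.0625


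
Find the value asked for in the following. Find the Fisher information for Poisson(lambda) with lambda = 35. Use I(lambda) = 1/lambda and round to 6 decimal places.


Fisher information for Poisson: I(lambda) = 1/lambda.
lambda = 35.
I(lambda) = 1/35 = 0.028571

0.028571


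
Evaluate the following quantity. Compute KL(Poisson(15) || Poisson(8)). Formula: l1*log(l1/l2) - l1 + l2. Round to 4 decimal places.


KL divergence for Poisson:
KL = l1*log(l1/l2) - l1 + l2.
l1 = 15, l2 = 8.
log(15/8) = 0.628609.
l1*log(l1/l2) = 15 * 0.628609 = 9.42913.
KL = 9.42913 - 15 + 8 = 2.4291

2.4291


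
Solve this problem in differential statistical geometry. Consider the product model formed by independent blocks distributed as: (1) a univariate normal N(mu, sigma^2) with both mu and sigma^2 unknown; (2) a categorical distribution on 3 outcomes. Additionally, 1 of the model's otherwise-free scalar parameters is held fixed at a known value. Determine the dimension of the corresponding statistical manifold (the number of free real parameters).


The dimension of a statistical manifold equals the number of free
(independent) real parameters of the model. For a product of independent
blocks the parameter counts add.
- normal (mu, sigma^2): 2.
- categorical on 3 outcomes (probabilities sum to 1): 3-1 = 2.
Total = 2 + 2 = 4.
1 parameter(s) fixed at known values: 4 - 1 = 3.
Dimension = 3

3


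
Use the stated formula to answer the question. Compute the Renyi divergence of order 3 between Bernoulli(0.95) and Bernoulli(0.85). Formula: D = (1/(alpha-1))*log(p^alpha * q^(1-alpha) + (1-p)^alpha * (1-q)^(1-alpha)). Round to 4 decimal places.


Renyi divergence of order alpha between Bernoulli distributions:
D = (1/(alpha-1))*log(p^alpha * q^(1-alpha) + (1-p)^alpha * (1-q)^(1-alpha)).
alpha = 3, p = 0.95, q = 0.85.
p^alpha * q^(1-alpha) = 0.95^3 * 0.85^-2 = 1.186678.
(1-p)^alpha * (1-q)^(1-alpha) = 0.05^3 * 0.15^-2 = 0.005556.
sum = 1.186678 + 0.005556 = 1.192234.
D = (1/2)*log(1.192234) = 0.0879

0.0879


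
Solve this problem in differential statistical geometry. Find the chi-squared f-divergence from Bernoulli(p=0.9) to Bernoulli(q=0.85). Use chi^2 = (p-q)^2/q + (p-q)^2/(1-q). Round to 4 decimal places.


Chi-squared divergence between Bernoulli distributions:
chi^2 = (p-q)^2/q + (p-q)^2/(1-q).
p = 0.9, q = 0.85, p-q = 0.05.
(p-q)^2 = 0.0025.
term1 = 0.0025/0.85 = 0.002941.
term2 = 0.0025/0.15 = 0.016667.
chi^2 = 0.002941 + 0.016667 = 0.0196

0.0196


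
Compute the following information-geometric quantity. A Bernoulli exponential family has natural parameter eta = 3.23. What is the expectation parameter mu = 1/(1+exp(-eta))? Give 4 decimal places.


Dual coordinate (expectation parameter) for Bernoulli:
mu = 1/(1+exp(-eta)).
eta = 3.23.
exp(-eta) = exp(-3.23) = 0.039557.
mu = 1/(1+0.039557) = 0.9619

0.9619


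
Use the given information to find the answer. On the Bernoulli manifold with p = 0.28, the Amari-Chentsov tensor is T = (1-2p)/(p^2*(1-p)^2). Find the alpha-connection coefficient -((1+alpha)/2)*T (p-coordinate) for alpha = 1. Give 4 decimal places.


Skewness (Amari-Chentsov) tensor: T = (1-2p)/(p^2*(1-p)^2).
p = 0.28, 1-2p = 0.44, p^2 = 0.0784, (1-p)^2 = 0.5184.
T = 0.44/(0.0784 * 0.5184) = 10.82609.
In the p-coordinate, Gamma^(alpha) = Gamma^(0) - (alpha/2)*T with Gamma^(0) = (1/2)*g'(p) = -T/2,
so Gamma^(alpha) = -((1+alpha)/2)*T.
alpha = 1, -(1+alpha)/2 = -1.0.
Gamma = -1.0 * 10.82609 = -10.8261

-10.8261


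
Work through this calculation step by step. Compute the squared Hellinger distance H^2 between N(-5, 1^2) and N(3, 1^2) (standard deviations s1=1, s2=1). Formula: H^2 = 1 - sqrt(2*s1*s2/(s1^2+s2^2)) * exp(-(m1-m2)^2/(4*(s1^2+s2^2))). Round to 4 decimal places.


Squared Hellinger distance for Gaussians:
H^2 = 1 - sqrt(2*s1*s2/(s1^2+s2^2)) * exp(-(m1-m2)^2/(4*(s1^2+s2^2))).
s1^2 = 1, s2^2 = 1, s1^2+s2^2 = 2.
sqrt(2*1*1/(2)) = 1.0.
(m1-m2)^2 = (-8)^2 = 64.
exp(-64/(4*2)) = exp(-8.0) = 0.000335.
H^2 = 1 - 1.0*0.000335 = 0.9997

0.9997


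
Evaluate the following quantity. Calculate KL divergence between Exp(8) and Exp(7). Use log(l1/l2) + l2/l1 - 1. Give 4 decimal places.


KL divergence for exponential family:
KL = log(l1/l2) + l2/l1 - 1.
log(8/7) = 0.133531.
7/8 = 0.875.
KL = 0.133531 + 0.875 - 1 = 0.0085

0.0085


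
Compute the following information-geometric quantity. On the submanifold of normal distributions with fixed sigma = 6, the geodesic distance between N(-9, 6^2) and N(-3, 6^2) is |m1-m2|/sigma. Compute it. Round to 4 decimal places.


On the fixed-variance normal subfamily, geodesic distance = |m1-m2|/sigma.
|-9 - -3| = 6.
sigma = 6.
d = 6/6 = 1.0000

1.0000


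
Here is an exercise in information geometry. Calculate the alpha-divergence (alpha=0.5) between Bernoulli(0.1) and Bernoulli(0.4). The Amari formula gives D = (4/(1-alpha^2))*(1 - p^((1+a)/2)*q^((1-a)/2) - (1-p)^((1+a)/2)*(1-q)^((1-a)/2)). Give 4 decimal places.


Amari alpha-divergence:
D = (4/(1-alpha^2))*(1 - p^((1+a)/2)*q^((1-a)/2) - (1-p)^((1+a)/2)*(1-q)^((1-a)/2)).
alpha = 0.5, p = 0.1, q = 0.4.
e1 = (1+alpha)/2 = 0.75, e2 = (1-alpha)/2 = 0.25.
t1 = p^e1 * q^e2 = 0.1^0.75 * 0.4^0.25 = 0.141421.
t2 = (1-p)^e1 * (1-q)^e2 = 0.9^0.75 * 0.6^0.25 = 0.813242.
4/(1-alpha^2) = 5.333333.
D = 5.333333*(1 - 0.141421 - 0.813242) = 0.2418

0.2418


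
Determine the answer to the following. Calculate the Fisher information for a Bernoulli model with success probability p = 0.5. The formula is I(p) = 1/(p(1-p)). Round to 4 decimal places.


For Bernoulli(p), Fisher information is I(p) = 1/(p*(1-p)).
p = 0.5, 1-p = 0.5.
p*(1-p) = 0.25.
I(p) = 1/0.25 = 4.0000

4.0000


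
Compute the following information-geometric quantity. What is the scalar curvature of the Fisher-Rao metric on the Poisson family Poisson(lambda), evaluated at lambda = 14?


This family has a single free parameter, so its statistical manifold
is 1-dimensional. The Riemann curvature tensor of any 1-dimensional
Riemannian manifold vanishes identically, so R = 0.

0


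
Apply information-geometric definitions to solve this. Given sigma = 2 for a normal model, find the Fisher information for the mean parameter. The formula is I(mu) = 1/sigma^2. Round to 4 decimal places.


The Fisher information for the mean of a normal distribution is I(mu) = 1/sigma^2.
sigma = 2, so sigma^2 = 4.
I(mu) = 1/4 = 0.2500

0.2500


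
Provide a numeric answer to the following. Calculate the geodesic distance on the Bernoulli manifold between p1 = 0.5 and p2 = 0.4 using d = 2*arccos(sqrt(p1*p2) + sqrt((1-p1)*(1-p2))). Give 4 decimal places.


Geodesic distance on Bernoulli manifold:
d(p1,p2) = 2*arccos(sqrt(p1*p2) + sqrt((1-p1)*(1-p2))).
sqrt(p1*p2) = sqrt(0.5*0.4) = 0.447214.
sqrt((1-p1)*(1-p2)) = sqrt(0.5*0.6) = 0.547723.
arg = 0.447214 + 0.547723 = 0.994936.
d = 2*arccos(0.994936) = 0.2014

0.2014


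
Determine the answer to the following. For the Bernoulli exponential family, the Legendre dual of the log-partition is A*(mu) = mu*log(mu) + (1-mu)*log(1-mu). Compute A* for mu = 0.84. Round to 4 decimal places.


Legendre transform for Bernoulli:
A*(mu) = mu*log(mu) + (1-mu)*log(1-mu).
mu = 0.84, 1-mu = 0.16.
mu*log(mu) = 0.84*log(0.84) = -0.146457.
(1-mu)*log(1-mu) = 0.16*log(0.16) = -0.293213.
A* = -0.146457 + -0.293213 = -0.4397

-0.4397


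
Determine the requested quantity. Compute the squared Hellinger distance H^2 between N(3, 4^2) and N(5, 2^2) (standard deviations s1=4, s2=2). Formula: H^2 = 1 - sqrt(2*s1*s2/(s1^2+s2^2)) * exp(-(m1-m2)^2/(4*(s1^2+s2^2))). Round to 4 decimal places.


Squared Hellinger distance for Gaussians:
H^2 = 1 - sqrt(2*s1*s2/(s1^2+s2^2)) * exp(-(m1-m2)^2/(4*(s1^2+s2^2))).
s1^2 = 16, s2^2 = 4, s1^2+s2^2 = 20.
sqrt(2*4*2/(20)) = 0.894427.
(m1-m2)^2 = (-2)^2 = 4.
exp(-4/(4*20)) = exp(-0.05) = 0.951229.
H^2 = 1 - 0.894427*0.951229 = 0.1492

0.1492


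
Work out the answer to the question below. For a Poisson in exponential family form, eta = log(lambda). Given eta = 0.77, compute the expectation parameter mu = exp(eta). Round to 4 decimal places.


Expectation parameter for Poisson exponential family:
mu = exp(eta).
eta = 0.77.
mu = exp(0.77) = 2.1598

2.1598


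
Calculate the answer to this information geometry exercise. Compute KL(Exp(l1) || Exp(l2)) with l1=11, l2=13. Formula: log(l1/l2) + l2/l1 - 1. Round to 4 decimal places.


KL divergence for exponential family:
KL = log(l1/l2) + l2/l1 - 1.
log(11/13) = -0.167054.
13/11 = 1.181818.
KL = -0.167054 + 1.181818 - 1 = 0.0148

0.0148


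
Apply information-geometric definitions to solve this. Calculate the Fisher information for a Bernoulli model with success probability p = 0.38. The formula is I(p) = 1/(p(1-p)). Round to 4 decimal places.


For Bernoulli(p), Fisher information is I(p) = 1/(p*(1-p)).
p = 0.38, 1-p = 0.62.
p*(1-p) = 0.2356.
I(p) = 1/0.2356 = 4.2445

4.2445


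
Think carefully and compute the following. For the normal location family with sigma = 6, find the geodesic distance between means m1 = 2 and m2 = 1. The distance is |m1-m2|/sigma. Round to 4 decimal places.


On the fixed-variance normal subfamily, geodesic distance = |m1-m2|/sigma.
|2 - 1| = 1.
sigma = 6.
d = 1/6 = 0.1667

0.1667


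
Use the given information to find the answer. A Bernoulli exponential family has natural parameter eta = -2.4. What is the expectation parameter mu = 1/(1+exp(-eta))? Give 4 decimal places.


Dual coordinate (expectation parameter) for Bernoulli:
mu = 1/(1+exp(-eta)).
eta = -2.4.
exp(-eta) = exp(2.4) = 11.023176.
mu = 1/(1+11.023176) = 0.0832

0.0832


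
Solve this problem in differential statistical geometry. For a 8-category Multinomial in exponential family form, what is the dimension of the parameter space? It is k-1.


Exponential family dimension calculation:
For Multinomial with k=8 categories, dim = k-1 = 7.

7


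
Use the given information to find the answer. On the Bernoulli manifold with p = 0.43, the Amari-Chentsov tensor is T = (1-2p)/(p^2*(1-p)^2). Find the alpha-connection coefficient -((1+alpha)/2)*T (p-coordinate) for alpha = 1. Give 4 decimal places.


Skewness (Amari-Chentsov) tensor: T = (1-2p)/(p^2*(1-p)^2).
p = 0.43, 1-2p = 0.14, p^2 = 0.1849, (1-p)^2 = 0.3249.
T = 0.14/(0.1849 * 0.3249) = 2.330459.
In the p-coordinate, Gamma^(alpha) = Gamma^(0) - (alpha/2)*T with Gamma^(0) = (1/2)*g'(p) = -T/2,
so Gamma^(alpha) = -((1+alpha)/2)*T.
alpha = 1, -(1+alpha)/2 = -1.0.
Gamma = -1.0 * 2.330459 = -2.3305

-2.3305


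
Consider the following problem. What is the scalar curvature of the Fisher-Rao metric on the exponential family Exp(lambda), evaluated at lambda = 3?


This family has a single free parameter, so its statistical manifold
is 1-dimensional. The Riemann curvature tensor of any 1-dimensional
Riemannian manifold vanishes identically, so R = 0.

0


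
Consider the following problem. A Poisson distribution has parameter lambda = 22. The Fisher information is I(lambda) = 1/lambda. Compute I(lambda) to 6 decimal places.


Fisher information for Poisson: I(lambda) = 1/lambda.
lambda = 22.
I(lambda) = 1/22 = 0.045455

0.045455


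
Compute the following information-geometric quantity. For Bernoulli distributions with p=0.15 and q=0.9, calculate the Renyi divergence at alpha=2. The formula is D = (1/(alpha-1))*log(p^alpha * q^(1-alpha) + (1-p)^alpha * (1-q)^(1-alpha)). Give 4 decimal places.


Renyi divergence of order alpha between Bernoulli distributions:
D = (1/(alpha-1))*log(p^alpha * q^(1-alpha) + (1-p)^alpha * (1-q)^(1-alpha)).
alpha = 2, p = 0.15, q = 0.9.
p^alpha * q^(1-alpha) = 0.15^2 * 0.9^-1 = 0.025.
(1-p)^alpha * (1-q)^(1-alpha) = 0.85^2 * 0.1^-1 = 7.225.
sum = 0.025 + 7.225 = 7.25.
D = (1/1)*log(7.25) = 1.9810

1.9810


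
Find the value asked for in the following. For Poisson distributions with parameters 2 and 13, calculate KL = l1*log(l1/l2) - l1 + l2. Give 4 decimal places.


KL divergence for Poisson:
KL = l1*log(l1/l2) - l1 + l2.
l1 = 2, l2 = 13.
log(2/13) = -1.871802.
l1*log(l1/l2) = 2 * -1.871802 = -3.743604.
KL = -3.743604 - 2 + 13 = 7.2564

7.2564


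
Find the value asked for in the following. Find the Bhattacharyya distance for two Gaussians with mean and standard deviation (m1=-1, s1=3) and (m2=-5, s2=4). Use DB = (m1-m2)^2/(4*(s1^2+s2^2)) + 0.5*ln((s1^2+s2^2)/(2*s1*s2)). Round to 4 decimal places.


Bhattacharyya distance between two Gaussians:
DB = (m1-m2)^2/(4*(s1^2+s2^2)) + (1/2)*ln((s1^2+s2^2)/(2*s1*s2)).
(m1-m2)^2 = (4)^2 = 16.
s1^2+s2^2 = 9 + 16 = 25.
term1 = 16/100 = 0.16.
term2 = 0.5*ln(25/24.0) = 0.020411.
DB = 0.16 + 0.020411 = 0.1804

0.1804


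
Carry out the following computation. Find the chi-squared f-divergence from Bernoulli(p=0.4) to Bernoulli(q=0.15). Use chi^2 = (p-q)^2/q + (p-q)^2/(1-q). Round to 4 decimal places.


Chi-squared divergence between Bernoulli distributions:
chi^2 = (p-q)^2/q + (p-q)^2/(1-q).
p = 0.4, q = 0.15, p-q = 0.25.
(p-q)^2 = 0.0625.
term1 = 0.0625/0.15 = 0.416667.
term2 = 0.0625/0.85 = 0.073529.
chi^2 = 0.416667 + 0.073529 = 0.4902

0.4902


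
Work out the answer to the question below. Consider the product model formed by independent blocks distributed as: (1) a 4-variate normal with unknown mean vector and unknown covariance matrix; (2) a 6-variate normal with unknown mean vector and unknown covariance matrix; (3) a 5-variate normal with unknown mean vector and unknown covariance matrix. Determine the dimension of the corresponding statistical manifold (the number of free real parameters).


The dimension of a statistical manifold equals the number of free
(independent) real parameters of the model. For a product of independent
blocks the parameter counts add.
- 4-variate normal: 4 (mean) + 4*5/2 = 10 (symmetric covariance) = 14.
- 6-variate normal: 6 (mean) + 6*7/2 = 21 (symmetric covariance) = 27.
- 5-variate normal: 5 (mean) + 5*6/2 = 15 (symmetric covariance) = 20.
Total = 14 + 27 + 20 = 61.
Dimension = 61

61


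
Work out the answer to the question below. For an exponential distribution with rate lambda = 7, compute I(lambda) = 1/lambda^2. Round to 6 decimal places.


Fisher information for exponential: I(lambda) = 1/lambda^2.
lambda = 7, lambda^2 = 49.
I = 1/49 = 0.020408

0.020408


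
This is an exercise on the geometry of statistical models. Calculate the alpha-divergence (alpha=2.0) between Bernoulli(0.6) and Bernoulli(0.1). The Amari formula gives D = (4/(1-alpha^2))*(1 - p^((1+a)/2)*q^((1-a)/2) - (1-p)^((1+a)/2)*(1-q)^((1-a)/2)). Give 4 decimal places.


Amari alpha-divergence:
D = (4/(1-alpha^2))*(1 - p^((1+a)/2)*q^((1-a)/2) - (1-p)^((1+a)/2)*(1-q)^((1-a)/2)).
alpha = 2.0, p = 0.6, q = 0.1.
e1 = (1+alpha)/2 = 1.5, e2 = (1-alpha)/2 = -0.5.
t1 = p^e1 * q^e2 = 0.6^1.5 * 0.1^-0.5 = 1.469694.
t2 = (1-p)^e1 * (1-q)^e2 = 0.4^1.5 * 0.9^-0.5 = 0.266667.
4/(1-alpha^2) = -1.333333.
D = -1.333333*(1 - 1.469694 - 0.266667) = 0.9818

0.9818


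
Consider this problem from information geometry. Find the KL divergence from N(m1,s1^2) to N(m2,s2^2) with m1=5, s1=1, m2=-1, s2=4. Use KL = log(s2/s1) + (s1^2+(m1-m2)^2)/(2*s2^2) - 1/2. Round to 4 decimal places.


KL divergence between normal distributions:
KL = log(s2/s1) + (s1^2 + (m1-m2)^2)/(2*s2^2) - 1/2.
log(4/1) = 1.386294.
(1^2 + (5--1)^2)/(2*4^2) = (1 + 36)/32 = 1.15625.
KL = 1.386294 + 1.15625 - 0.5 = 2.0425

2.0425


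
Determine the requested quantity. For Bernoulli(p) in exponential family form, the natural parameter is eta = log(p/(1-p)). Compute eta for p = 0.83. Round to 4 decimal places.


Natural parameter for Bernoulli: eta = log(p/(1-p)).
p = 0.83, 1-p = 0.17.
p/(1-p) = 4.882353.
eta = log(4.882353) = 1.5856

1.5856


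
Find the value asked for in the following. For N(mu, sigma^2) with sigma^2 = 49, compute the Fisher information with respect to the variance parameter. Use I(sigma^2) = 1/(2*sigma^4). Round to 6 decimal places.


Fisher information for variance: I(sigma^2) = 1/(2*sigma^4).
sigma^2 = 49, so sigma^4 = 2401.
I = 1/(2*2401) = 1/4802 = 0.000208

0.000208


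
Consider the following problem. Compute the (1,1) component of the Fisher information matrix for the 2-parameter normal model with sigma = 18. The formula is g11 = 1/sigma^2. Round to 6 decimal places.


For the 2-parameter normal family, the Fisher metric has:
  g11 = 1/sigma^2, g22 = 2/sigma^2.
sigma = 18, sigma^2 = 324.
g11 = 0.003086

0.003086


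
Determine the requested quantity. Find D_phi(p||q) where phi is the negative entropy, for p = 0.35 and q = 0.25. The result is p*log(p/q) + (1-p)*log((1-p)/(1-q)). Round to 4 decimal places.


Bregman divergence with negative entropy generator:
D = p*log(p/q) + (1-p)*log((1-p)/(1-q)).
p = 0.35, q = 0.25.
p*log(p/q) = 0.35*log(0.35/0.25) = 0.117765.
(1-p)*log((1-p)/(1-q)) = 0.65*log(0.65/0.75) = -0.093016.
D = 0.117765 + -0.093016 = 0.0247

0.0247


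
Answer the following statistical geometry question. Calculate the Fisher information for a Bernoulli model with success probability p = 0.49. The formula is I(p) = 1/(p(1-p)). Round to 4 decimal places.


For Bernoulli(p), Fisher information is I(p) = 1/(p*(1-p)).
p = 0.49, 1-p = 0.51.
p*(1-p) = 0.2499.
I(p) = 1/0.2499 = 4.0016

4.0016


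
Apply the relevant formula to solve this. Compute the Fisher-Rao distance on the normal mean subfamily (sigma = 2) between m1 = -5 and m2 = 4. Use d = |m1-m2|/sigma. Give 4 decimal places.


On the fixed-variance normal subfamily, geodesic distance = |m1-m2|/sigma.
|-5 - 4| = 9.
sigma = 2.
d = 9/2 = 4.5000

4.5000


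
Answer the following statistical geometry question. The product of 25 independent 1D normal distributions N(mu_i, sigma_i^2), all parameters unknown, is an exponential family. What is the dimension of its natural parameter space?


Exponential family dimension calculation:
Each univariate normal has two natural parameters (mu/sigma^2 and -1/(2 sigma^2)).
With 25 independent components, dim = 2 * 25 = 50.

50


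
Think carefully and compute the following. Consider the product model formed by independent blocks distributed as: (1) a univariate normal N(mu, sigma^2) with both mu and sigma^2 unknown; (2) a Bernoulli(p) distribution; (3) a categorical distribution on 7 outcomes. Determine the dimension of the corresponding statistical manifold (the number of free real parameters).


The dimension of a statistical manifold equals the number of free
(independent) real parameters of the model. For a product of independent
blocks the parameter counts add.
- normal (mu, sigma^2): 2.
- Bernoulli (p): 1.
- categorical on 7 outcomes (probabilities sum to 1): 7-1 = 6.
Total = 2 + 1 + 6 = 9.
Dimension = 9

9


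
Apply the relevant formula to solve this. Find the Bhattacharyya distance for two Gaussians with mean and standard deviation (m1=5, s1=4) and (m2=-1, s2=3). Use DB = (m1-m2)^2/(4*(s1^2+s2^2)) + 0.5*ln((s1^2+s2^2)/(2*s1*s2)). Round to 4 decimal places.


Bhattacharyya distance between two Gaussians:
DB = (m1-m2)^2/(4*(s1^2+s2^2)) + (1/2)*ln((s1^2+s2^2)/(2*s1*s2)).
(m1-m2)^2 = (6)^2 = 36.
s1^2+s2^2 = 16 + 9 = 25.
term1 = 36/100 = 0.36.
term2 = 0.5*ln(25/24.0) = 0.020411.
DB = 0.36 + 0.020411 = 0.3804

0.3804


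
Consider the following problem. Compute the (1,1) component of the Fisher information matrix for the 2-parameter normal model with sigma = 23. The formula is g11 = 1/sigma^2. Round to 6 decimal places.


For the 2-parameter normal family, the Fisher metric has:
  g11 = 1/sigma^2, g22 = 2/sigma^2.
sigma = 23, sigma^2 = 529.
g11 = 0.001890

0.001890


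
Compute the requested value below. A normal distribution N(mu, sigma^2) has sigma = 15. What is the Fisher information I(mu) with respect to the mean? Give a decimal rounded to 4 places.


The Fisher information for the mean of a normal distribution is I(mu) = 1/sigma^2.
sigma = 15, so sigma^2 = 225.
I(mu) = 1/225 = 0.0044

0.0044


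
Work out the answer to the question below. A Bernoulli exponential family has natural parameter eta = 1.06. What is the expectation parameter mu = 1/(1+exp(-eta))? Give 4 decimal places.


Dual coordinate (expectation parameter) for Bernoulli:
mu = 1/(1+exp(-eta)).
eta = 1.06.
exp(-eta) = exp(-1.06) = 0.346456.
mu = 1/(1+0.346456) = 0.7427

0.7427


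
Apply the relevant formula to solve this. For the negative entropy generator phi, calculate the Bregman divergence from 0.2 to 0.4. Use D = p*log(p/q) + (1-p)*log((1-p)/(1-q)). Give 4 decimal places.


Bregman divergence with negative entropy generator:
D = p*log(p/q) + (1-p)*log((1-p)/(1-q)).
p = 0.2, q = 0.4.
p*log(p/q) = 0.2*log(0.2/0.4) = -0.138629.
(1-p)*log((1-p)/(1-q)) = 0.8*log(0.8/0.6) = 0.230146.
D = -0.138629 + 0.230146 = 0.0915

0.0915


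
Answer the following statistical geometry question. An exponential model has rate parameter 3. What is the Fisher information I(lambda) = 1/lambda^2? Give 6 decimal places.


Fisher information for exponential: I(lambda) = 1/lambda^2.
lambda = 3, lambda^2 = 9.
I = 1/9 = 0.111111

0.111111


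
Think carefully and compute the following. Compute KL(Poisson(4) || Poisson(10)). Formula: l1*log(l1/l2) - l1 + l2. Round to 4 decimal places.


KL divergence for Poisson:
KL = l1*log(l1/l2) - l1 + l2.
l1 = 4, l2 = 10.
log(4/10) = -0.916291.
l1*log(l1/l2) = 4 * -0.916291 = -3.665163.
KL = -3.665163 - 4 + 10 = 2.3348

2.3348


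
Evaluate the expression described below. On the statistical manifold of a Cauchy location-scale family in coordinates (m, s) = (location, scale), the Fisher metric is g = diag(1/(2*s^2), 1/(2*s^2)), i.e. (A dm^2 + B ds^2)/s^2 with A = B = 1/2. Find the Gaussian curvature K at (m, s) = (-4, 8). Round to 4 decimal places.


The metric has the form g = (A dm^2 + B ds^2)/s^2 with A = 1/2, B = 1/2.
Substitute u = sqrt(A/B)*m: g = B*(du^2 + ds^2)/s^2, i.e. B times the
Poincare upper half-plane metric, which has constant Gaussian curvature -1.
Scaling a 2D metric by a constant c divides the Gaussian curvature by c,
so K = -1/B = -1/(1/2) = -2.0000 everywhere (the point (m, s) = (-4, 8) is irrelevant:
the curvature is constant).
The requested Gaussian curvature is K = -2.0000.

-2.0000


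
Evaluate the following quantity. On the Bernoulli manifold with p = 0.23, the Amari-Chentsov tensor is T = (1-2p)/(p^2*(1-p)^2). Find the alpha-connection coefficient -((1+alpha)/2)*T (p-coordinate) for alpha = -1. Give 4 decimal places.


Skewness (Amari-Chentsov) tensor: T = (1-2p)/(p^2*(1-p)^2).
p = 0.23, 1-2p = 0.54, p^2 = 0.0529, (1-p)^2 = 0.5929.
T = 0.54/(0.0529 * 0.5929) = 17.216967.
In the p-coordinate, Gamma^(alpha) = Gamma^(0) - (alpha/2)*T with Gamma^(0) = (1/2)*g'(p) = -T/2,
so Gamma^(alpha) = -((1+alpha)/2)*T.
alpha = -1, -(1+alpha)/2 = 0.0.
Gamma = 0.0 * 17.216967 = 0.0000

0.0000


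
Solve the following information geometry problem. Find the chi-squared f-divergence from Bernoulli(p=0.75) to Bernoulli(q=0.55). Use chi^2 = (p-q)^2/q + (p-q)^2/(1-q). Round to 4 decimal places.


Chi-squared divergence between Bernoulli distributions:
chi^2 = (p-q)^2/q + (p-q)^2/(1-q).
p = 0.75, q = 0.55, p-q = 0.2.
(p-q)^2 = 0.04.
term1 = 0.04/0.55 = 0.072727.
term2 = 0.04/0.45 = 0.088889.
chi^2 = 0.072727 + 0.088889 = 0.1616

0.1616


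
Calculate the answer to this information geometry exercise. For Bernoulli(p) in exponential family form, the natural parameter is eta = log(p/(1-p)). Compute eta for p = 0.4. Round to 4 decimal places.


Natural parameter for Bernoulli: eta = log(p/(1-p)).
p = 0.4, 1-p = 0.6.
p/(1-p) = 0.666667.
eta = log(0.666667) = -0.4055

-0.4055


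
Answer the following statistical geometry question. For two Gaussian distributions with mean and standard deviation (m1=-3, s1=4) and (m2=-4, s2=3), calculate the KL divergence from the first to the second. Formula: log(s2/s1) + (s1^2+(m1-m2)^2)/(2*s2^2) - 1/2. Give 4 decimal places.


KL divergence between normal distributions:
KL = log(s2/s1) + (s1^2 + (m1-m2)^2)/(2*s2^2) - 1/2.
log(3/4) = -0.287682.
(4^2 + (-3--4)^2)/(2*3^2) = (16 + 1)/18 = 0.944444.
KL = -0.287682 + 0.944444 - 0.5 = 0.1568

0.1568


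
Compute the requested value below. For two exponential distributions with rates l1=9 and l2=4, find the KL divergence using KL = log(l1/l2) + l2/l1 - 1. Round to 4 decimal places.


KL divergence for exponential family:
KL = log(l1/l2) + l2/l1 - 1.
log(9/4) = 0.81093.
4/9 = 0.444444.
KL = 0.81093 + 0.444444 - 1 = 0.2554

0.2554


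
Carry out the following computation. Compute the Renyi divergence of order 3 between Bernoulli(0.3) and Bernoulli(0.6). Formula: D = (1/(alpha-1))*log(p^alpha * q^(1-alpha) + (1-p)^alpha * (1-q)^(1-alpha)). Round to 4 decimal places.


Renyi divergence of order alpha between Bernoulli distributions:
D = (1/(alpha-1))*log(p^alpha * q^(1-alpha) + (1-p)^alpha * (1-q)^(1-alpha)).
alpha = 3, p = 0.3, q = 0.6.
p^alpha * q^(1-alpha) = 0.3^3 * 0.6^-2 = 0.075.
(1-p)^alpha * (1-q)^(1-alpha) = 0.7^3 * 0.4^-2 = 2.14375.
sum = 0.075 + 2.14375 = 2.21875.
D = (1/2)*log(2.21875) = 0.3985

0.3985


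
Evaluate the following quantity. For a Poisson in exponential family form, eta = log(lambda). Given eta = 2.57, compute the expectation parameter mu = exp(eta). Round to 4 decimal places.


Expectation parameter for Poisson exponential family:
mu = exp(eta).
eta = 2.57.
mu = exp(2.57) = 13.0658

13.0658


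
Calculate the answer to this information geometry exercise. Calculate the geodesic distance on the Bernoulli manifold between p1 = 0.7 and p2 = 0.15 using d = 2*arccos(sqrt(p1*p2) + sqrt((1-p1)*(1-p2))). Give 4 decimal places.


Geodesic distance on Bernoulli manifold:
d(p1,p2) = 2*arccos(sqrt(p1*p2) + sqrt((1-p1)*(1-p2))).
sqrt(p1*p2) = sqrt(0.7*0.15) = 0.324037.
sqrt((1-p1)*(1-p2)) = sqrt(0.3*0.85) = 0.504975.
arg = 0.324037 + 0.504975 = 0.829012.
d = 2*arccos(0.829012) = 1.1869

1.1869


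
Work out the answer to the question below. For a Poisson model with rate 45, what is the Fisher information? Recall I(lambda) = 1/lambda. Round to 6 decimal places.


Fisher information for Poisson: I(lambda) = 1/lambda.
lambda = 45.
I(lambda) = 1/45 = 0.022222

0.022222


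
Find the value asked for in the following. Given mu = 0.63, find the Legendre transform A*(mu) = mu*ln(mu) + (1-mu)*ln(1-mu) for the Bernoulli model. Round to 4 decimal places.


Legendre transform for Bernoulli:
A*(mu) = mu*log(mu) + (1-mu)*log(1-mu).
mu = 0.63, 1-mu = 0.37.
mu*log(mu) = 0.63*log(0.63) = -0.291082.
(1-mu)*log(1-mu) = 0.37*log(0.37) = -0.367873.
A* = -0.291082 + -0.367873 = -0.6590

-0.6590


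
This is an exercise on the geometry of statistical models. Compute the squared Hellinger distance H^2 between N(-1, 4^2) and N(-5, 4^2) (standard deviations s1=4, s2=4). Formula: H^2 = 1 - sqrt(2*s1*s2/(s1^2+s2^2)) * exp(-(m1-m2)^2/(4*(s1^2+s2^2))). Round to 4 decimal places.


Squared Hellinger distance for Gaussians:
H^2 = 1 - sqrt(2*s1*s2/(s1^2+s2^2)) * exp(-(m1-m2)^2/(4*(s1^2+s2^2))).
s1^2 = 16, s2^2 = 16, s1^2+s2^2 = 32.
sqrt(2*4*4/(32)) = 1.0.
(m1-m2)^2 = (4)^2 = 16.
exp(-16/(4*32)) = exp(-0.125) = 0.882497.
H^2 = 1 - 1.0*0.882497 = 0.1175

0.1175


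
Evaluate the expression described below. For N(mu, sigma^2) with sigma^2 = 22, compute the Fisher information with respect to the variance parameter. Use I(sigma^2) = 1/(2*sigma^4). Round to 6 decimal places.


Fisher information for variance: I(sigma^2) = 1/(2*sigma^4).
sigma^2 = 22, so sigma^4 = 484.
I = 1/(2*484) = 1/968 = 0.001033

0.001033
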